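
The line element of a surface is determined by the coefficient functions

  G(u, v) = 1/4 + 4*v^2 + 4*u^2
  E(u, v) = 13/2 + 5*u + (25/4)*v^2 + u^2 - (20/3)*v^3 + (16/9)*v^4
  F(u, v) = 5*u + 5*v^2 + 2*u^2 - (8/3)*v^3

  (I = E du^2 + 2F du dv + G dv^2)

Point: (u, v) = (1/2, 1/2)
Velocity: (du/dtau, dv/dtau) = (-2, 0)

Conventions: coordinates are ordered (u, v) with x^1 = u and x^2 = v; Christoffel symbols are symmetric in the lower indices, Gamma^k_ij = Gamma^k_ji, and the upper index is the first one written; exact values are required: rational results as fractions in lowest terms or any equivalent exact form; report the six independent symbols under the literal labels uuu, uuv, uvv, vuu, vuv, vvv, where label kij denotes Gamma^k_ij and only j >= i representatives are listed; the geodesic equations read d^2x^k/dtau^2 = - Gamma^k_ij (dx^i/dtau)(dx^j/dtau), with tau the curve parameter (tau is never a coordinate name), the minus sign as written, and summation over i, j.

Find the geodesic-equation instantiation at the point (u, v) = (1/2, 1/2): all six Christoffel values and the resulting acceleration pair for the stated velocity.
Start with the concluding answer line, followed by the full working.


Answer: Gamma_uuu = -28474/12723, Gamma_uuv = -3126/4241, Gamma_uvv = -3216/4241, Gamma_vuu = 498607/76338, Gamma_vuv = 27634/12723, Gamma_vvv = 9368/4241; accelerations (d^2u/dtau^2, d^2v/dtau^2) = (113896/12723, -997214/38169)

E = 1453/144, F = 47/12, G = 9/4 at the point
E_u = 6, E_v = 77/36, F_u = 7, F_v = 3, G_u = 4, G_v = 4
EG - F^2 = 4241/576;  g^inv = (576/4241) * [[9/4, -47/12], [-47/12, 1453/144]]
first-kind symbols [ij,l] = (1/2)(d_i g_jl + d_j g_il - d_l g_ij): [uu,u] = E_u/2 = 3, [uu,v] = F_u - E_v/2 = 427/72, [uv,u] = E_v/2 = 77/72, [uv,v] = G_u/2 = 2, [vv,u] = F_v - G_u/2 = 1, [vv,v] = G_v/2 = 2
Gamma^u_ij = (G*[ij,u] - F*[ij,v])/(EG - F^2), Gamma^v_ij = (E*[ij,v] - F*[ij,u])/(EG - F^2)
Gamma_uuu = -28474/12723, Gamma_uuv = -3126/4241, Gamma_uvv = -3216/4241, Gamma_vuu = 498607/76338, Gamma_vuv = 27634/12723, Gamma_vvv = 9368/4241
d^2u/dtau^2 = -(Gamma_uuu*(-2)^2 + 2*Gamma_uuv*(-2)*(0) + Gamma_uvv*(0)^2) = 113896/12723
d^2v/dtau^2 = -(Gamma_vuu*(-2)^2 + 2*Gamma_vuv*(-2)*(0) + Gamma_vvv*(0)^2) = -997214/38169


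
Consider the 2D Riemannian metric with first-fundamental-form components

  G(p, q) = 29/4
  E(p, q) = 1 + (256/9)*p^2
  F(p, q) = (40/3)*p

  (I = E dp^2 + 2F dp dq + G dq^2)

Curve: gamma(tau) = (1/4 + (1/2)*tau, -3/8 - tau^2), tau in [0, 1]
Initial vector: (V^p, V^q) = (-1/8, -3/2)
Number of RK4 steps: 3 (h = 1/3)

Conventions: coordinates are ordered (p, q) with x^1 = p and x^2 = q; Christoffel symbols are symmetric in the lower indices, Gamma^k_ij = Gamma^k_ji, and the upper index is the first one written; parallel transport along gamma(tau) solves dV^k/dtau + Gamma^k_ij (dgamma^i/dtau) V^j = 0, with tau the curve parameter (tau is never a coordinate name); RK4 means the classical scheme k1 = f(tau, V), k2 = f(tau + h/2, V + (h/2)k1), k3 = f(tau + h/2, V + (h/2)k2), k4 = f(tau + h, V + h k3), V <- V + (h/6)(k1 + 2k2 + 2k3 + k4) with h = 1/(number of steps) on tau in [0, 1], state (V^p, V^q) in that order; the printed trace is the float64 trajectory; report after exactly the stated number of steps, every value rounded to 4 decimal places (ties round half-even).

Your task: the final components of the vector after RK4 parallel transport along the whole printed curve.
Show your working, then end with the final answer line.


gamma'(tau) = (1/2, -2*tau); f(tau, V)^k = -Gamma^k_ij(gamma(tau)) gamma'^i(tau) V^j; h = 1/3; intermediate values shown to 6 dp
curve data and Christoffel symbols at the stage parameters:
  tau = 0.000000: gamma = (0.250000, -0.375000), gamma' = (0.500000, 0.000000); Gamma_ppp = 0.787692, Gamma_ppq = 0.000000, Gamma_pqq = 0.000000, Gamma_qpp = 1.476923, Gamma_qpq = 0.000000, Gamma_qqq = 0.000000
  tau = 0.166667: gamma = (0.333333, -0.402778), gamma' = (0.500000, -0.333333); Gamma_ppp = 0.910762, Gamma_ppq = 0.000000, Gamma_pqq = 0.000000, Gamma_qpp = 1.280759, Gamma_qpq = 0.000000, Gamma_qqq = 0.000000
  tau = 0.333333: gamma = (0.416667, -0.486111), gamma' = (0.500000, -0.666667); Gamma_ppp = 0.972398, Gamma_ppq = 0.000000, Gamma_pqq = 0.000000, Gamma_qpp = 1.093948, Gamma_qpq = 0.000000, Gamma_qqq = 0.000000
  tau = 0.500000: gamma = (0.500000, -0.625000), gamma' = (0.500000, -1.000000); Gamma_ppp = 0.990329, Gamma_ppq = 0.000000, Gamma_pqq = 0.000000, Gamma_qpp = 0.928433, Gamma_qpq = 0.000000, Gamma_qqq = 0.000000
  tau = 0.666667: gamma = (0.583333, -0.819444), gamma' = (0.500000, -1.333333); Gamma_ppp = 0.980128, Gamma_ppq = 0.000000, Gamma_pqq = 0.000000, Gamma_qpp = 0.787603, Gamma_qpq = 0.000000, Gamma_qqq = 0.000000
  tau = 0.833333: gamma = (0.666667, -1.069444), gamma' = (0.500000, -1.666667); Gamma_ppp = 0.953297, Gamma_ppq = 0.000000, Gamma_pqq = 0.000000, Gamma_qpp = 0.670287, Gamma_qpq = 0.000000, Gamma_qqq = 0.000000
  tau = 1.000000: gamma = (0.750000, -1.375000), gamma' = (0.500000, -2.000000); Gamma_ppp = 0.917563, Gamma_ppq = 0.000000, Gamma_pqq = 0.000000, Gamma_qpp = 0.573477, Gamma_qpq = 0.000000, Gamma_qqq = 0.000000
step 0: V^p = -0.1250, V^q = -1.5000
step 1: k1 = (0.049231, 0.092308), k2 = (0.053186, 0.074793), k3 = (0.052886, 0.074371), k4 = (0.052204, 0.058729); V <- V + (h/6)(k1 + 2k2 + 2k3 + k4): V^p = -0.1076, V^q = -1.4750
step 2: k1 = (0.052305, 0.058843), k2 = (0.048953, 0.045893), k3 = (0.049229, 0.046152), k4 = (0.044679, 0.035903); V <- V + (h/6)(k1 + 2k2 + 2k3 + k4): V^p = -0.0913, V^q = -1.4595
step 3: k1 = (0.044734, 0.035947), k2 = (0.039956, 0.028094), k3 = (0.040335, 0.028361), k4 = (0.035710, 0.022319); V <- V + (h/6)(k1 + 2k2 + 2k3 + k4): V^p = -0.0779, V^q = -1.4500

Answer: V^p = -0.0779, V^q = -1.4500


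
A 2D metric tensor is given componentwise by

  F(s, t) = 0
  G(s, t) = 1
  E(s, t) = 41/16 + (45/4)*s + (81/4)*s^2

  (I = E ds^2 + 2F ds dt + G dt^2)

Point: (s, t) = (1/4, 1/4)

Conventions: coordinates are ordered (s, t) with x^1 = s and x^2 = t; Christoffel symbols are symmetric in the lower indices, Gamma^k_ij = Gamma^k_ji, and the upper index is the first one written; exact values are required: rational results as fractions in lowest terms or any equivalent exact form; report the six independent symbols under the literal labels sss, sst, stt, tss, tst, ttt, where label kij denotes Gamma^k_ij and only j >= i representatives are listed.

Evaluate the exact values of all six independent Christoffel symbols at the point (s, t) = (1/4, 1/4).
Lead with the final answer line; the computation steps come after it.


Answer: Gamma_sss = 684/425, Gamma_sst = 0, Gamma_stt = 0, Gamma_tss = 0, Gamma_tst = 0, Gamma_ttt = 0

E = 425/64, F = 0, G = 1 at the point
E_s = 171/8, E_t = 0, F_s = 0, F_t = 0, G_s = 0, G_t = 0
EG - F^2 = 425/64;  g^inv = (64/425) * [[1, 0], [0, 425/64]]
first-kind symbols [ij,l] = (1/2)(d_i g_jl + d_j g_il - d_l g_ij): [ss,s] = E_s/2 = 171/16, [ss,t] = F_s - E_t/2 = 0, [st,s] = E_t/2 = 0, [st,t] = G_s/2 = 0, [tt,s] = F_t - G_s/2 = 0, [tt,t] = G_t/2 = 0
Gamma^s_ij = (G*[ij,s] - F*[ij,t])/(EG - F^2), Gamma^t_ij = (E*[ij,t] - F*[ij,s])/(EG - F^2)


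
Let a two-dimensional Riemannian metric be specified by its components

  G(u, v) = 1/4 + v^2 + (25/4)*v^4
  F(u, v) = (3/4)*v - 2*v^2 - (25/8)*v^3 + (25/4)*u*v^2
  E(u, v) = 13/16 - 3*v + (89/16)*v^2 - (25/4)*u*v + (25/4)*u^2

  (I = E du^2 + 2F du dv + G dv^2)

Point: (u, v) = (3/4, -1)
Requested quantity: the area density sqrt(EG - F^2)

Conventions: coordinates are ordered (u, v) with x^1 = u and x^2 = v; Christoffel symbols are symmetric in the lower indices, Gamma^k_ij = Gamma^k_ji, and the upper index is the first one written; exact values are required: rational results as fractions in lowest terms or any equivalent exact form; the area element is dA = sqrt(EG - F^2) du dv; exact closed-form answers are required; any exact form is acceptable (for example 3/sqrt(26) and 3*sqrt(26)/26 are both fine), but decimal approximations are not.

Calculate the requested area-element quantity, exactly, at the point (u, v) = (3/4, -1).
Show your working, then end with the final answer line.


E = 1125/64, F = 81/16, G = 15/2; EG - F^2 = 27189/256

Answer: sqrt(EG - F^2) = 3*sqrt(3021)/16


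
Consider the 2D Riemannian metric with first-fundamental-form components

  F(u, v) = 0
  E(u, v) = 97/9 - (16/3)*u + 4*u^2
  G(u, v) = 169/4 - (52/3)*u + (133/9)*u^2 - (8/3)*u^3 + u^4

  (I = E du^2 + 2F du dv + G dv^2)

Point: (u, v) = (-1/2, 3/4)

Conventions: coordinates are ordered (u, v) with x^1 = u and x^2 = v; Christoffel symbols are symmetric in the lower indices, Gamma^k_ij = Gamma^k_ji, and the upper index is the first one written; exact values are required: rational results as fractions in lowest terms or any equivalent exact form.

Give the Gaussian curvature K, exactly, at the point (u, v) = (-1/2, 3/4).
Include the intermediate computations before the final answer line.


E = 130/9, F = 0, G = 7921/144, EG - F^2 = 514865/648 at the point
E_u = -28/3, E_v = 0, F_u = 0, F_v = 0, G_u = -623/18, G_v = 0
E_vv = 0, F_uv = 0, G_uu = 365/9
K follows from Brioschi's formula, (det M1 - det M2)/(EG - F^2)^2.
M1 = [[-E_vv/2 + F_uv - G_uu/2, E_u/2, F_u - E_v/2], [F_v - G_u/2, E, F], [G_v/2, F, G]] = [[-365/18, -14/3, 0], [623/36, 130/9, 0], [0, 0, 7921/144]]; det M1 = -272221007/23328
M2 = [[0, E_v/2, G_u/2], [E_v/2, E, F], [G_u/2, F, G]] = [[0, 0, -623/36], [0, 130/9, 0], [-623/36, 0, 7921/144]]; det M2 = -25228385/5832
det M1 - det M2 = -704969/96; K = -704969/96 / (514865/648)^2 = -4374/376025

Answer: K = -4374/376025


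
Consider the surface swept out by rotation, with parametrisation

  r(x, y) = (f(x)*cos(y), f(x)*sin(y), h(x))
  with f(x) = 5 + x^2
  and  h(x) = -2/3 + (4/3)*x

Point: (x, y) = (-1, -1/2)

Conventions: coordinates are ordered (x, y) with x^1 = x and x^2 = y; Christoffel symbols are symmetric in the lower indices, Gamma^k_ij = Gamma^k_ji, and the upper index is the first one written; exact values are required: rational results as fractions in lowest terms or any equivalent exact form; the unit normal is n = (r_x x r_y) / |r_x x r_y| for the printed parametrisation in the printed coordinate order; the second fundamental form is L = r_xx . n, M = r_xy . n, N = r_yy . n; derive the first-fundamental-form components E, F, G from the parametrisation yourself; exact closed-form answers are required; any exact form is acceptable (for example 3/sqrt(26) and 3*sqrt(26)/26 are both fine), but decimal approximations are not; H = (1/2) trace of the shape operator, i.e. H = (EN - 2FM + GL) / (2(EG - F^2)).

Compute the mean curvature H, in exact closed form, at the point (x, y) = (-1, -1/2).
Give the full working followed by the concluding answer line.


f = 6, f' = -2, f'' = 2, h' = 4/3, h'' = 0
E = 52/9, F = 0, G = 36; answer radicand W^2 = 52/9
unnormalised second-form numerators: l = -8/3, m = 0, n = 8; L = l/sqrt(52/9), and similarly M = m/sqrt(W^2), N = n/sqrt(W^2)
H = (E*n - 2*F*m + G*l) / (2*(EG - F^2)*sqrt(W^2)); E*n - 2*F*m + G*l = -448/9, EG - F^2 = 208, so H = (-14/117)/sqrt(52/9)

Answer: H = -7*sqrt(13)/507


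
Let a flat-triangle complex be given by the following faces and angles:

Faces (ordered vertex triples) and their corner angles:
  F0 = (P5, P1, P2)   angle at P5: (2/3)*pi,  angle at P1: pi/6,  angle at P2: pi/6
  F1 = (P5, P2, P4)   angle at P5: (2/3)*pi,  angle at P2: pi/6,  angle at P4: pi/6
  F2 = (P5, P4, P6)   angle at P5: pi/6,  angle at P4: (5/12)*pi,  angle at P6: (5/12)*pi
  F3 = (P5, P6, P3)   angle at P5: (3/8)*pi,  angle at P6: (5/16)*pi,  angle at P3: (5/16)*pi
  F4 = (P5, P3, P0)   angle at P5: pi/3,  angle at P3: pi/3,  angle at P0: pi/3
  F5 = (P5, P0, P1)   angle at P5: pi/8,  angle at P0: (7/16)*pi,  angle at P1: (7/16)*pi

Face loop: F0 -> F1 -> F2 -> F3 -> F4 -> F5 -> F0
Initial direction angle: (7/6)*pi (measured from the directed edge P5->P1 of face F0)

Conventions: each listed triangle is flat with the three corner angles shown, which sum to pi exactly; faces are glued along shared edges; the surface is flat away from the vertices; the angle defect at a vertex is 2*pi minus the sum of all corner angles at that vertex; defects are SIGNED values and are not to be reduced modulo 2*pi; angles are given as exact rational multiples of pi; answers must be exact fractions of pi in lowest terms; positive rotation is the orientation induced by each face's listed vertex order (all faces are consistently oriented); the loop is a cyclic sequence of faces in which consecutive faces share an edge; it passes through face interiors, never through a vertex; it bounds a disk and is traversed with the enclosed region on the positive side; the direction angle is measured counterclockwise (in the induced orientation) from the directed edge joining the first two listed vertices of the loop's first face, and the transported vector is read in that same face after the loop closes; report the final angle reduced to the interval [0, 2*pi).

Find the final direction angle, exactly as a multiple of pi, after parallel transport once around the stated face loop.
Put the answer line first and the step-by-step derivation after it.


Answer: final direction angle = (5/6)*pi

enclosed vertex P5: corner angles sum to (7/3)*pi, defect = 2*pi - (7/3)*pi = -pi/3
by Gauss-Bonnet the loop rotates the vector by the enclosed defect sum (positive orientation, mod 2*pi)
final angle = (7/6)*pi - pi/3 = (5/6)*pi (mod 2*pi)


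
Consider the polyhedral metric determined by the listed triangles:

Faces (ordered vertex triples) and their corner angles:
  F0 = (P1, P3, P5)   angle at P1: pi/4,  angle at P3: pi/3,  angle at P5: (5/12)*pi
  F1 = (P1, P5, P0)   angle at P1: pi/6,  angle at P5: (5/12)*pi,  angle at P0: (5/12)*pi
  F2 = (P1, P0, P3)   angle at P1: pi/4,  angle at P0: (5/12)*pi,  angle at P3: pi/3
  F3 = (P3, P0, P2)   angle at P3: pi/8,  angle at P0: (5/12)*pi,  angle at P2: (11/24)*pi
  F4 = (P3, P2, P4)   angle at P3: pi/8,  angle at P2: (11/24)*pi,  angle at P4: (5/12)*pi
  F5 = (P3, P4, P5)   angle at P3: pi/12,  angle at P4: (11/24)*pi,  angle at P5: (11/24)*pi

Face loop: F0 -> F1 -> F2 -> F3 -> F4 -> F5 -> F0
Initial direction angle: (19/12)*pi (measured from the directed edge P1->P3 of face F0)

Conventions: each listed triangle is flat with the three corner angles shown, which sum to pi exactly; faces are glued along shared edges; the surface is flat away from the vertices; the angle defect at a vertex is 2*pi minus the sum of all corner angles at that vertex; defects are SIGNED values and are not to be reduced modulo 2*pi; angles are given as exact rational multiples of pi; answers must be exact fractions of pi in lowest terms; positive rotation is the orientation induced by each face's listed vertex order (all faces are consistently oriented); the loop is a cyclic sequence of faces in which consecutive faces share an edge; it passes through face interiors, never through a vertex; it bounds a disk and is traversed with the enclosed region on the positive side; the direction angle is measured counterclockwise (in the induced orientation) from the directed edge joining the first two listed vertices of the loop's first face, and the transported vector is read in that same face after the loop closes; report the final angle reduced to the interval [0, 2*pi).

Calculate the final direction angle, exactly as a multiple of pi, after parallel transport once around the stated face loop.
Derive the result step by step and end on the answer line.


enclosed vertex P1: corner angles sum to (2/3)*pi, defect = 2*pi - (2/3)*pi = (4/3)*pi
enclosed vertex P3: corner angles sum to pi, defect = 2*pi - pi = pi
by Gauss-Bonnet the loop rotates the vector by the enclosed defect sum (positive orientation, mod 2*pi)
final angle = (19/12)*pi + (7/3)*pi = (23/12)*pi (mod 2*pi)

Answer: final direction angle = (23/12)*pi


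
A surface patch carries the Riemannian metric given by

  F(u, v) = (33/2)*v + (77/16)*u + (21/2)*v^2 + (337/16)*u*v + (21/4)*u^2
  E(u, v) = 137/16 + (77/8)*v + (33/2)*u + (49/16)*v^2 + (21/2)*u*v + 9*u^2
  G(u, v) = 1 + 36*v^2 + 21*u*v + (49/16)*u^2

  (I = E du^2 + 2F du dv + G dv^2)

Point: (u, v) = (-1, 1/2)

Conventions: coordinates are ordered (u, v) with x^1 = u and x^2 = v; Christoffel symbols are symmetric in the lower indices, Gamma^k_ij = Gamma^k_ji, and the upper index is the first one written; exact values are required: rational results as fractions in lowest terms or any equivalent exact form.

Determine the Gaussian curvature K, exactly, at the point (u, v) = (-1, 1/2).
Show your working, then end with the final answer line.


E = 89/64, F = 25/32, G = 41/16, EG - F^2 = 189/64 at the point
E_u = 15/4, E_v = 35/16, F_u = 155/32, F_v = 95/16, G_u = 35/8, G_v = 15
E_vv = 49/8, F_uv = 337/16, G_uu = 49/8
Compute both Brioschi determinants and normalise by (EG - F^2)^2.
M1 = [[-E_vv/2 + F_uv - G_uu/2, E_u/2, F_u - E_v/2], [F_v - G_u/2, E, F], [G_v/2, F, G]] = [[239/16, 15/8, 15/4], [15/4, 89/64, 25/32], [15/2, 25/32, 41/16]]; det M1 = 9171/1024
M2 = [[0, E_v/2, G_u/2], [E_v/2, E, F], [G_u/2, F, G]] = [[0, 35/32, 35/16], [35/32, 89/64, 25/32], [35/16, 25/32, 41/16]]; det M2 = -6125/1024
det M1 - det M2 = 239/16; K = 239/16 / (189/64)^2 = 61184/35721

Answer: K = 61184/35721


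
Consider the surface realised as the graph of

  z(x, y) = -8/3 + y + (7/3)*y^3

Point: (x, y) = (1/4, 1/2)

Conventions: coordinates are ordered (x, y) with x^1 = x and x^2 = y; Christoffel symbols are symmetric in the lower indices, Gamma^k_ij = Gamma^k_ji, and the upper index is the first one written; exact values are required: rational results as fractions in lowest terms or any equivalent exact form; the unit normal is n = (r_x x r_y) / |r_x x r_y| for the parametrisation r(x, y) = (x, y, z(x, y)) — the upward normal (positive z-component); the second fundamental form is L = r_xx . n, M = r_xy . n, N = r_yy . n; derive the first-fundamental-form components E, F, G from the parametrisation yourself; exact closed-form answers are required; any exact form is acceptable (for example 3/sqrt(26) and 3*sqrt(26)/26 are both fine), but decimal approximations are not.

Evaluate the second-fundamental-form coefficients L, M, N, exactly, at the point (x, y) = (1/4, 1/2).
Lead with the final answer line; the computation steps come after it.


Answer: L = 0, M = 0, N = 28*sqrt(137)/137

z_x = 0, z_y = 11/4, z_xx = 0, z_xy = 0, z_yy = 7
E = 1, F = 0, G = 137/16; answer radicand W^2 = 137/16
unnormalised second-form numerators: l = 0, m = 0, n = 7; L = l/sqrt(137/16), and similarly M = m/sqrt(W^2), N = n/sqrt(W^2)


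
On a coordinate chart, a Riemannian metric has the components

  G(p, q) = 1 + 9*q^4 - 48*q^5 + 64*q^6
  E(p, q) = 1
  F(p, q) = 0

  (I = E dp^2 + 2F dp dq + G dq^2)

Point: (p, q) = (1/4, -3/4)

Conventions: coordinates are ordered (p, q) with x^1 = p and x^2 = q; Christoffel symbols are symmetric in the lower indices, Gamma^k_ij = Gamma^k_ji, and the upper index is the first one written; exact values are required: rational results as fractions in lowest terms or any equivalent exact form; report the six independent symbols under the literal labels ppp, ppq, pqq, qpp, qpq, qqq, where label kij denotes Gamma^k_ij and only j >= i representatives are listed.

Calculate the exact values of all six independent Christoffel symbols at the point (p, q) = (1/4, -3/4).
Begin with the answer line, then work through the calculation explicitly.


Answer: Gamma_ppp = 0, Gamma_ppq = 0, Gamma_pqq = 0, Gamma_qpp = 0, Gamma_qpq = 0, Gamma_qqq = -23328/6817

E = 1, F = 0, G = 6817/256 at the point
E_p = 0, E_q = 0, F_p = 0, F_q = 0, G_p = 0, G_q = -729/4
EG - F^2 = 6817/256;  g^inv = (256/6817) * [[6817/256, 0], [0, 1]]
first-kind symbols [ij,l] = (1/2)(d_i g_jl + d_j g_il - d_l g_ij): [pp,p] = E_p/2 = 0, [pp,q] = F_p - E_q/2 = 0, [pq,p] = E_q/2 = 0, [pq,q] = G_p/2 = 0, [qq,p] = F_q - G_p/2 = 0, [qq,q] = G_q/2 = -729/8
Gamma^p_ij = (G*[ij,p] - F*[ij,q])/(EG - F^2), Gamma^q_ij = (E*[ij,q] - F*[ij,p])/(EG - F^2)


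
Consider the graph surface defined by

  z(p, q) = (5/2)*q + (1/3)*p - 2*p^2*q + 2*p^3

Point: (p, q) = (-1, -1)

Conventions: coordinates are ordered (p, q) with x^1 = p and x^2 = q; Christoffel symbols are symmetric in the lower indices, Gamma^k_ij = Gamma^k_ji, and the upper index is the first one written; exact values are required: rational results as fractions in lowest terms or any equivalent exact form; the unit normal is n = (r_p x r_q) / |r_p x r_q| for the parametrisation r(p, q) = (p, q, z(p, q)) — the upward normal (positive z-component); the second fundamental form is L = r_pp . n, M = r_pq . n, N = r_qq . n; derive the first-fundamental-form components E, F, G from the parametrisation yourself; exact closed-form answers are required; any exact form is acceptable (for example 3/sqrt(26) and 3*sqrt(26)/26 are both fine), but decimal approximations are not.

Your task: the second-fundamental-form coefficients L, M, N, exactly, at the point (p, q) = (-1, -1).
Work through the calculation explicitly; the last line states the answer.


z_p = 7/3, z_q = 1/2, z_pp = -8, z_pq = 4, z_qq = 0
E = 58/9, F = 7/6, G = 5/4; answer radicand W^2 = 241/36
unnormalised second-form numerators: l = -8, m = 4, n = 0; L = l/sqrt(241/36), and similarly M = m/sqrt(W^2), N = n/sqrt(W^2)

Answer: L = -48*sqrt(241)/241, M = 24*sqrt(241)/241, N = 0


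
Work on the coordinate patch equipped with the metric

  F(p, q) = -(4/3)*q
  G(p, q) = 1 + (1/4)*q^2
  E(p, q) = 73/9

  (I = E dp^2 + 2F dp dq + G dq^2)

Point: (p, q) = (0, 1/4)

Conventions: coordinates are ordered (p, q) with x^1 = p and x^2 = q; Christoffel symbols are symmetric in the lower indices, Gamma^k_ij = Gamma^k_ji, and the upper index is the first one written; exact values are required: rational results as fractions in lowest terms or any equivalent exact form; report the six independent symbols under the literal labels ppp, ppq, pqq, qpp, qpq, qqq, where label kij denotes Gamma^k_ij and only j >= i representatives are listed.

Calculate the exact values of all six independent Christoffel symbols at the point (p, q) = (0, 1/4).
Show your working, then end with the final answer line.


E = 73/9, F = -1/3, G = 65/64 at the point
E_p = 0, E_q = 0, F_p = 0, F_q = -4/3, G_p = 0, G_q = 1/8
EG - F^2 = 4681/576;  g^inv = (576/4681) * [[65/64, 1/3], [1/3, 73/9]]
first-kind symbols [ij,l] = (1/2)(d_i g_jl + d_j g_il - d_l g_ij): [pp,p] = E_p/2 = 0, [pp,q] = F_p - E_q/2 = 0, [pq,p] = E_q/2 = 0, [pq,q] = G_p/2 = 0, [qq,p] = F_q - G_p/2 = -4/3, [qq,q] = G_q/2 = 1/16
Gamma^p_ij = (G*[ij,p] - F*[ij,q])/(EG - F^2), Gamma^q_ij = (E*[ij,q] - F*[ij,p])/(EG - F^2)

Answer: Gamma_ppp = 0, Gamma_ppq = 0, Gamma_pqq = -768/4681, Gamma_qpp = 0, Gamma_qpq = 0, Gamma_qqq = 36/4681


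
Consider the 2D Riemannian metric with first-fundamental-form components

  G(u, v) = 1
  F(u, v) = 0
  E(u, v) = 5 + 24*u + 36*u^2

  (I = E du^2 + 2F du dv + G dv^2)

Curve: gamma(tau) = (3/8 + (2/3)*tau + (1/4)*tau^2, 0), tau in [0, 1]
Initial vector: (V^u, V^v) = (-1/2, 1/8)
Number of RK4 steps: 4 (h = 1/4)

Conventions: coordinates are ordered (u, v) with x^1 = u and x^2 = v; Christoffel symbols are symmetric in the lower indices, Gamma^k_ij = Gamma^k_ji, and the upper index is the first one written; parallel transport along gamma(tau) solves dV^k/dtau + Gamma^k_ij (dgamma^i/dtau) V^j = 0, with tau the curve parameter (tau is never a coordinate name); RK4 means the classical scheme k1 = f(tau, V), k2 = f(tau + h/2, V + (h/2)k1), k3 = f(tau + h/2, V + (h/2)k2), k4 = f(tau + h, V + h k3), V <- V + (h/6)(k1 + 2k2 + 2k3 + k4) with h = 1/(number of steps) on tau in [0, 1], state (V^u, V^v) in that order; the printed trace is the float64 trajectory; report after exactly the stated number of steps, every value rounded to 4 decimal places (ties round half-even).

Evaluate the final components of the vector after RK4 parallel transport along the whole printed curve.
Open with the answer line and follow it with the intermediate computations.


Answer: V^u = -0.2227, V^v = 0.1250

gamma'(tau) = (2/3 + (1/2)*tau, 0); f(tau, V)^k = -Gamma^k_ij(gamma(tau)) gamma'^i(tau) V^j; h = 1/4; intermediate values shown to 6 dp
curve data and Christoffel symbols at the stage parameters:
  tau = 0.000000: gamma = (0.375000, 0.000000), gamma' = (0.666667, 0.000000); Gamma_uuu = 1.337705, Gamma_uuv = 0.000000, Gamma_uvv = 0.000000, Gamma_vuu = 0.000000, Gamma_vuv = 0.000000, Gamma_vvv = 0.000000
  tau = 0.125000: gamma = (0.462240, 0.000000), gamma' = (0.729167, 0.000000); Gamma_uuu = 1.204111, Gamma_uuv = 0.000000, Gamma_uvv = 0.000000, Gamma_vuu = 0.000000, Gamma_vuv = 0.000000, Gamma_vvv = 0.000000
  tau = 0.250000: gamma = (0.557292, 0.000000), gamma' = (0.791667, 0.000000); Gamma_uuu = 1.084817, Gamma_uuv = 0.000000, Gamma_uvv = 0.000000, Gamma_vuu = 0.000000, Gamma_vuv = 0.000000, Gamma_vvv = 0.000000
  tau = 0.375000: gamma = (0.660156, 0.000000), gamma' = (0.854167, 0.000000); Gamma_uuu = 0.979001, Gamma_uuv = 0.000000, Gamma_uvv = 0.000000, Gamma_vuu = 0.000000, Gamma_vuv = 0.000000, Gamma_vvv = 0.000000
  tau = 0.500000: gamma = (0.770833, 0.000000), gamma' = (0.916667, 0.000000); Gamma_uuu = 0.885486, Gamma_uuv = 0.000000, Gamma_uvv = 0.000000, Gamma_vuu = 0.000000, Gamma_vuv = 0.000000, Gamma_vvv = 0.000000
  tau = 0.625000: gamma = (0.889323, 0.000000), gamma' = (0.979167, 0.000000); Gamma_uuu = 0.802971, Gamma_uuv = 0.000000, Gamma_uvv = 0.000000, Gamma_vuu = 0.000000, Gamma_vuv = 0.000000, Gamma_vvv = 0.000000
  tau = 0.750000: gamma = (1.015625, 0.000000), gamma' = (1.041667, 0.000000); Gamma_uuu = 0.730167, Gamma_uuv = 0.000000, Gamma_uvv = 0.000000, Gamma_vuu = 0.000000, Gamma_vuv = 0.000000, Gamma_vvv = 0.000000
  tau = 0.875000: gamma = (1.149740, 0.000000), gamma' = (1.104167, 0.000000); Gamma_uuu = 0.665866, Gamma_uuv = 0.000000, Gamma_uvv = 0.000000, Gamma_vuu = 0.000000, Gamma_vuv = 0.000000, Gamma_vvv = 0.000000
  tau = 1.000000: gamma = (1.291667, 0.000000), gamma' = (1.166667, 0.000000); Gamma_uuu = 0.608979, Gamma_uuv = 0.000000, Gamma_uvv = 0.000000, Gamma_vuu = 0.000000, Gamma_vuv = 0.000000, Gamma_vvv = 0.000000
step 0: V^u = -0.5000, V^v = 0.1250
step 1: k1 = (0.445902, 0.000000), k2 = (0.390061, 0.000000), k3 = (0.396190, 0.000000), k4 = (0.344344, 0.000000); V <- V + (h/6)(k1 + 2k2 + 2k3 + k4): V^u = -0.4016, V^v = 0.1250
step 2: k1 = (0.344859, 0.000000), k2 = (0.299742, 0.000000), k3 = (0.304458, 0.000000), k4 = (0.264156, 0.000000); V <- V + (h/6)(k1 + 2k2 + 2k3 + k4): V^u = -0.3258, V^v = 0.1250
step 3: k1 = (0.264472, 0.000000), k2 = (0.230186, 0.000000), k3 = (0.233556, 0.000000), k4 = (0.203410, 0.000000); V <- V + (h/6)(k1 + 2k2 + 2k3 + k4): V^u = -0.2677, V^v = 0.1250
step 4: k1 = (0.203600, 0.000000), k2 = (0.178099, 0.000000), k3 = (0.180442, 0.000000), k4 = (0.158134, 0.000000); V <- V + (h/6)(k1 + 2k2 + 2k3 + k4): V^u = -0.2227, V^v = 0.1250


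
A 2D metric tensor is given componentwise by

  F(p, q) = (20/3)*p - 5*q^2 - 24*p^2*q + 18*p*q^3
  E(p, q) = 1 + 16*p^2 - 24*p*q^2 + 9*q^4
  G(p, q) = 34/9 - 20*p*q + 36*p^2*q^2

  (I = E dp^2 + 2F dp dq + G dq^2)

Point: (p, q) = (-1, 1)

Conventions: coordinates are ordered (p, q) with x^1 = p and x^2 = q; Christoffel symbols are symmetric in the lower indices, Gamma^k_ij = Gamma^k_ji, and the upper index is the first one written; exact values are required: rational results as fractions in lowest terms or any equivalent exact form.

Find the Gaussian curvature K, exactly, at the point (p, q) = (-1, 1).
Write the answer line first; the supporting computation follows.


Answer: K = -972/958441

E = 50, F = -161/3, G = 538/9, EG - F^2 = 979/9 at the point
E_p = -56, E_q = 84, F_p = 218/3, F_q = -88, G_p = -92, G_q = 92
E_qq = 156, F_pq = 102, G_pp = 72
The intrinsic route: Brioschi's K = (det M1 - det M2)/(EG - F^2)^2.
M1 = [[-E_qq/2 + F_pq - G_pp/2, E_p/2, F_p - E_q/2], [F_q - G_p/2, E, F], [G_q/2, F, G]] = [[-12, -28, 92/3], [-42, 50, -161/3], [46, -161/3, 538/9]]; det M1 = -3892
M2 = [[0, E_q/2, G_p/2], [E_q/2, E, F], [G_p/2, F, G]] = [[0, 42, -46], [42, 50, -161/3], [-46, -161/3, 538/9]]; det M2 = -3880
det M1 - det M2 = -12; K = -12 / (979/9)^2 = -972/958441


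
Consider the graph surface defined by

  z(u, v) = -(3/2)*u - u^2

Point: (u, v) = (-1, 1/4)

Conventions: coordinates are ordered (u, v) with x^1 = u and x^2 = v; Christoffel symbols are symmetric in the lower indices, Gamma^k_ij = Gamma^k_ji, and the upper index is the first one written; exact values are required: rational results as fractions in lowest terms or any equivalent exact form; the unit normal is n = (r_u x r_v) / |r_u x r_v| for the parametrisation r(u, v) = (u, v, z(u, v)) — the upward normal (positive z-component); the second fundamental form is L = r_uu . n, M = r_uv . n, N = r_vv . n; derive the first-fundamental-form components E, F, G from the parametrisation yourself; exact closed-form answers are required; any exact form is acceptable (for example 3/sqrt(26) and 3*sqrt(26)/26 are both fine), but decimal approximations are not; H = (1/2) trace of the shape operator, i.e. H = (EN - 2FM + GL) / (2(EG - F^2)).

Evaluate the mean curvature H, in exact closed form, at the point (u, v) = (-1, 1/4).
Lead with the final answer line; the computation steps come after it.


Answer: H = -8*sqrt(5)/25

z_u = 1/2, z_v = 0, z_uu = -2, z_uv = 0, z_vv = 0
E = 5/4, F = 0, G = 1; answer radicand W^2 = 5/4
unnormalised second-form numerators: l = -2, m = 0, n = 0; L = l/sqrt(5/4), and similarly M = m/sqrt(W^2), N = n/sqrt(W^2)
H = (E*n - 2*F*m + G*l) / (2*(EG - F^2)*sqrt(W^2)); E*n - 2*F*m + G*l = -2, EG - F^2 = 5/4, so H = (-4/5)/sqrt(5/4)


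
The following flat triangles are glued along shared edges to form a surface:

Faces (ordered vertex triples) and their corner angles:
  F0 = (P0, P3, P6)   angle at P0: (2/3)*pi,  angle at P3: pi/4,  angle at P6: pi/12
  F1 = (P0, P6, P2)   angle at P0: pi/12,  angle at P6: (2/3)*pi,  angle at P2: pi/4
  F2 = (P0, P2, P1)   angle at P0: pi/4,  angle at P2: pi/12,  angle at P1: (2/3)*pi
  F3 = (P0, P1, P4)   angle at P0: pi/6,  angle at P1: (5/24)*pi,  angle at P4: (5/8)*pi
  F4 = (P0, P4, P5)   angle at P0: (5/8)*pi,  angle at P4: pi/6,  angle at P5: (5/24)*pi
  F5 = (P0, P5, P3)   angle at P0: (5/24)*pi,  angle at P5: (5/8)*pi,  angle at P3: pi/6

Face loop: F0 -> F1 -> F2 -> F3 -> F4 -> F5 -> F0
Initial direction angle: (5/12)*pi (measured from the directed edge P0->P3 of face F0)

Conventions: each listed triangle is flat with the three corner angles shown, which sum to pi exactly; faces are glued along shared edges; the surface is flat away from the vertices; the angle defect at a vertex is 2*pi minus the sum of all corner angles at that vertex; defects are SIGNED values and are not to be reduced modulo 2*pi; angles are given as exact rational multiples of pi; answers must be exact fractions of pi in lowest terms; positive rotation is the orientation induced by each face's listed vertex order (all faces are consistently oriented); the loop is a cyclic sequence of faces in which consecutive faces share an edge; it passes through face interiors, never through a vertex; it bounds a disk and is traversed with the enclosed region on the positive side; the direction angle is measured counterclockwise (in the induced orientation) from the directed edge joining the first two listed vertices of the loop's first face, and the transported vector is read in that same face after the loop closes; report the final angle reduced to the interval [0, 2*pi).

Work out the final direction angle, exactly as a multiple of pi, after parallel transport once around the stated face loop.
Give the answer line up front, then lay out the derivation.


Answer: final direction angle = (5/12)*pi

enclosed vertex P0: corner angles sum to 2*pi, defect = 2*pi - 2*pi = 0
the rotation equals the total enclosed defect, so the final angle is initial + defects (mod 2*pi)
final angle = (5/12)*pi + 0 = (5/12)*pi (mod 2*pi)


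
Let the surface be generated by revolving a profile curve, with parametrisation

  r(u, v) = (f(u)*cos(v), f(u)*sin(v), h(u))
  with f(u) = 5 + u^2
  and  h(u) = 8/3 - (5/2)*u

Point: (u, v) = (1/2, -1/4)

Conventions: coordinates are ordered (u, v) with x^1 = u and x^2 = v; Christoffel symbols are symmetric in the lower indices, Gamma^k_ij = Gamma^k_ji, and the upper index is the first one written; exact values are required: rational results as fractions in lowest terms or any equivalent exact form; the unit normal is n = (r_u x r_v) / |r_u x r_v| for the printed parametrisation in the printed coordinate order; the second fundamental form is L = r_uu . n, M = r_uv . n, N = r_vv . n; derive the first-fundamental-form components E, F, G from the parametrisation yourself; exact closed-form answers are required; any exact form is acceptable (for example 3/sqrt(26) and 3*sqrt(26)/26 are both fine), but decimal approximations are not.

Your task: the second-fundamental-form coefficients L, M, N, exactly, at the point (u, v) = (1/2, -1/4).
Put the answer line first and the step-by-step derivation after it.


Answer: L = 10*sqrt(29)/29, M = 0, N = -105*sqrt(29)/116

f = 21/4, f' = 1, f'' = 2, h' = -5/2, h'' = 0
E = 29/4, F = 0, G = 441/16; answer radicand W^2 = 29/4
unnormalised second-form numerators: l = 5, m = 0, n = -105/8; L = l/sqrt(29/4), and similarly M = m/sqrt(W^2), N = n/sqrt(W^2)


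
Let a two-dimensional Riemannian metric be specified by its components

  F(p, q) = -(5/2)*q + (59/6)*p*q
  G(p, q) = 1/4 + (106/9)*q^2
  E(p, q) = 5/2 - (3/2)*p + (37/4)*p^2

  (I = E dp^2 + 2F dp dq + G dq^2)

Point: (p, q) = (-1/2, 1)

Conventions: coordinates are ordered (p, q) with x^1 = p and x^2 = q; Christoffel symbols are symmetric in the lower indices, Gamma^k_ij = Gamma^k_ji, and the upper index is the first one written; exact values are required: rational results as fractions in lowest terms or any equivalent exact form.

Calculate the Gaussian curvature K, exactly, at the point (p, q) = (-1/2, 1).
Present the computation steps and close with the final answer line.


E = 89/16, F = -89/12, G = 433/36, EG - F^2 = 6853/576 at the point
E_p = -43/4, E_q = 0, F_p = 59/6, F_q = -89/12, G_p = 0, G_q = 212/9
E_qq = 0, F_pq = 59/6, G_pp = 0
Compute both Brioschi determinants and normalise by (EG - F^2)^2.
M1 = [[-E_qq/2 + F_pq - G_pp/2, E_p/2, F_p - E_q/2], [F_q - G_p/2, E, F], [G_q/2, F, G]] = [[59/6, -43/8, 59/6], [-89/12, 89/16, -89/12], [106/9, -89/12, 433/36]]; det M1 = 89/24
M2 = [[0, E_q/2, G_p/2], [E_q/2, E, F], [G_p/2, F, G]] = [[0, 0, 0], [0, 89/16, -89/12], [0, -89/12, 433/36]]; det M2 = 0
det M1 - det M2 = 89/24; K = 89/24 / (6853/576)^2 = 13824/527681

Answer: K = 13824/527681


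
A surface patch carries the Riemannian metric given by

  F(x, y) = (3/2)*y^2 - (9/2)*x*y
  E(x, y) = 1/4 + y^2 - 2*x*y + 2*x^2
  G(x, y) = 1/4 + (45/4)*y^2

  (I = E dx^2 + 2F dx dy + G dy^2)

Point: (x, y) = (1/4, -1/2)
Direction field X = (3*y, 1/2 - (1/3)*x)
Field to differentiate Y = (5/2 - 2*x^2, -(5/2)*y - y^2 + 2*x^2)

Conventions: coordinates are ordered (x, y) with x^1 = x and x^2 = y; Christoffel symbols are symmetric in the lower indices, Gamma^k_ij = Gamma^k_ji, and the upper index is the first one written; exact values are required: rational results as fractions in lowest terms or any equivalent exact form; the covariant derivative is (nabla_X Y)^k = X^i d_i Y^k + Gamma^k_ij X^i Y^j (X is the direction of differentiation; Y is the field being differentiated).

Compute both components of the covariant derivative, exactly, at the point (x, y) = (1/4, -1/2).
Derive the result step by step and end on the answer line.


E = 7/8, F = 15/16, G = 49/16 at the point
E_x = 2, E_y = -3/2, F_x = 9/4, F_y = -21/8, G_x = 0, G_y = -45/4
EG - F^2 = 461/256;  g^inv = (256/461) * [[49/16, -15/16], [-15/16, 7/8]]
first-kind symbols [ij,l] = (1/2)(d_i g_jl + d_j g_il - d_l g_ij): [xx,x] = E_x/2 = 1, [xx,y] = F_x - E_y/2 = 3, [xy,x] = E_y/2 = -3/4, [xy,y] = G_x/2 = 0, [yy,x] = F_y - G_x/2 = -21/8, [yy,y] = G_y/2 = -45/8
Gamma^x_ij = (G*[ij,x] - F*[ij,y])/(EG - F^2), Gamma^y_ij = (E*[ij,y] - F*[ij,x])/(EG - F^2)
Gamma_xxx = 64/461, Gamma_xxy = -588/461, Gamma_xyy = -708/461, Gamma_yxx = 432/461, Gamma_yxy = 180/461, Gamma_yyy = -630/461
X = (-3/2, 5/12), Y = (19/8, 9/8) at the point

Answer: (nabla_X Y)^x = 542/461, (nabla_X Y)^y = -47033/7376


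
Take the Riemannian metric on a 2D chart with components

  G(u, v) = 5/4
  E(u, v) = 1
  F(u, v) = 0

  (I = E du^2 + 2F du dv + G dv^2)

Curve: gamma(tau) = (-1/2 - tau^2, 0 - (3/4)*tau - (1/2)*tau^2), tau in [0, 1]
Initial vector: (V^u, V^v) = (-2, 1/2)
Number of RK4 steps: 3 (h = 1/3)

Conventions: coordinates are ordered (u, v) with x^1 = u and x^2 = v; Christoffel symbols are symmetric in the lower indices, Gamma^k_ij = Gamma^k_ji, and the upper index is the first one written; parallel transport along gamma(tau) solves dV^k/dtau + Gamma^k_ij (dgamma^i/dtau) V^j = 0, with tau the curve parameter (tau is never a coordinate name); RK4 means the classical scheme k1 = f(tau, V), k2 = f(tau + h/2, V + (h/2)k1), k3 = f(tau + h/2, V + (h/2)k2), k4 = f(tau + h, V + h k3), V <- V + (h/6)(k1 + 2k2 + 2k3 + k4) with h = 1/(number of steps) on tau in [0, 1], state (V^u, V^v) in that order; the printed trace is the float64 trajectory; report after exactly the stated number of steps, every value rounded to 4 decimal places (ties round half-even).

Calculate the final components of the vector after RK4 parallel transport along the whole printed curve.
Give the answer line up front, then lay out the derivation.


Answer: V^u = -2.0000, V^v = 0.5000

gamma'(tau) = (-2*tau, -3/4 - tau); f(tau, V)^k = -Gamma^k_ij(gamma(tau)) gamma'^i(tau) V^j; h = 1/3; intermediate values shown to 6 dp
curve data and Christoffel symbols at the stage parameters:
  tau = 0.000000: gamma = (-0.500000, 0.000000), gamma' = (0.000000, -0.750000); Gamma_uuu = 0.000000, Gamma_uuv = 0.000000, Gamma_uvv = 0.000000, Gamma_vuu = 0.000000, Gamma_vuv = 0.000000, Gamma_vvv = 0.000000
  tau = 0.166667: gamma = (-0.527778, -0.138889), gamma' = (-0.333333, -0.916667); Gamma_uuu = 0.000000, Gamma_uuv = 0.000000, Gamma_uvv = 0.000000, Gamma_vuu = 0.000000, Gamma_vuv = 0.000000, Gamma_vvv = 0.000000
  tau = 0.333333: gamma = (-0.611111, -0.305556), gamma' = (-0.666667, -1.083333); Gamma_uuu = 0.000000, Gamma_uuv = 0.000000, Gamma_uvv = 0.000000, Gamma_vuu = 0.000000, Gamma_vuv = 0.000000, Gamma_vvv = 0.000000
  tau = 0.500000: gamma = (-0.750000, -0.500000), gamma' = (-1.000000, -1.250000); Gamma_uuu = 0.000000, Gamma_uuv = 0.000000, Gamma_uvv = 0.000000, Gamma_vuu = 0.000000, Gamma_vuv = 0.000000, Gamma_vvv = 0.000000
  tau = 0.666667: gamma = (-0.944444, -0.722222), gamma' = (-1.333333, -1.416667); Gamma_uuu = 0.000000, Gamma_uuv = 0.000000, Gamma_uvv = 0.000000, Gamma_vuu = 0.000000, Gamma_vuv = 0.000000, Gamma_vvv = 0.000000
  tau = 0.833333: gamma = (-1.194444, -0.972222), gamma' = (-1.666667, -1.583333); Gamma_uuu = 0.000000, Gamma_uuv = 0.000000, Gamma_uvv = 0.000000, Gamma_vuu = 0.000000, Gamma_vuv = 0.000000, Gamma_vvv = 0.000000
  tau = 1.000000: gamma = (-1.500000, -1.250000), gamma' = (-2.000000, -1.750000); Gamma_uuu = 0.000000, Gamma_uuv = 0.000000, Gamma_uvv = 0.000000, Gamma_vuu = 0.000000, Gamma_vuv = 0.000000, Gamma_vvv = 0.000000
step 0: V^u = -2.0000, V^v = 0.5000
step 1: k1 = (0.000000, 0.000000), k2 = (0.000000, 0.000000), k3 = (0.000000, 0.000000), k4 = (0.000000, 0.000000); V <- V + (h/6)(k1 + 2k2 + 2k3 + k4): V^u = -2.0000, V^v = 0.5000
step 2: k1 = (0.000000, 0.000000), k2 = (0.000000, 0.000000), k3 = (0.000000, 0.000000), k4 = (0.000000, 0.000000); V <- V + (h/6)(k1 + 2k2 + 2k3 + k4): V^u = -2.0000, V^v = 0.5000
step 3: k1 = (0.000000, 0.000000), k2 = (0.000000, 0.000000), k3 = (0.000000, 0.000000), k4 = (0.000000, 0.000000); V <- V + (h/6)(k1 + 2k2 + 2k3 + k4): V^u = -2.0000, V^v = 0.5000


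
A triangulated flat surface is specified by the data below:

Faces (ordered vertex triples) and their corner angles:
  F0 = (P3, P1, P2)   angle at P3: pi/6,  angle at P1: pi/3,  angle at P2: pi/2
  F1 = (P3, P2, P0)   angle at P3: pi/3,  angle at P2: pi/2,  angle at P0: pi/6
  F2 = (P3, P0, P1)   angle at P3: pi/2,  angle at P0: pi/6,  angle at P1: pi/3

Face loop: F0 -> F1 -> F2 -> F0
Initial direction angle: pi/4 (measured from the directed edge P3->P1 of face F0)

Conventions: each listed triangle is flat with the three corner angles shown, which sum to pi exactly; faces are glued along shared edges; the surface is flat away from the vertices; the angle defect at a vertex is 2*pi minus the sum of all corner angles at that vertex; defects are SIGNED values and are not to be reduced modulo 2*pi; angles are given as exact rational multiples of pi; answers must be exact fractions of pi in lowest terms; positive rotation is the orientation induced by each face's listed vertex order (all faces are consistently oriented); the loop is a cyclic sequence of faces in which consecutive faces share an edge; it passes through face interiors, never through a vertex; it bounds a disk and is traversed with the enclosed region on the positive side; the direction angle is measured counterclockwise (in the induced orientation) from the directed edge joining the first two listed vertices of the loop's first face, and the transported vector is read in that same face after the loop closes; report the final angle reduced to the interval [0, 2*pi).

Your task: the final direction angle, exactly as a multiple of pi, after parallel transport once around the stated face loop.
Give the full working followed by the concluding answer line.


enclosed vertex P3: corner angles sum to pi, defect = 2*pi - pi = pi
the rotation equals the total enclosed defect, so the final angle is initial + defects (mod 2*pi)
final angle = pi/4 + pi = (5/4)*pi (mod 2*pi)

Answer: final direction angle = (5/4)*pi
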